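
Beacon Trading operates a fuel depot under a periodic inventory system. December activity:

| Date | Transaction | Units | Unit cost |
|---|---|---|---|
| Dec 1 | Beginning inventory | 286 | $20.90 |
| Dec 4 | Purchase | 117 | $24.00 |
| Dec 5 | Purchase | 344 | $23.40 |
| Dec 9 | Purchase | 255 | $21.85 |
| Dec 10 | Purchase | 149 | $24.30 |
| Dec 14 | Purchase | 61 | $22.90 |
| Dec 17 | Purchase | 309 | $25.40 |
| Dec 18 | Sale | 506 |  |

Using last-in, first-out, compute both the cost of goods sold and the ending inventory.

COGS = $12,550.30; ending inventory = $22,722.65

Dec 18, 506 sold [LIFO — newest first]: 309 @ $25.40 + 61 @ $22.90 + 136 @ $24.30 = $12,550.30
Ending inventory: 286 @ $20.90 + 117 @ $24.00 + 344 @ $23.40 + 255 @ $21.85 + 13 @ $24.30 = $22,722.65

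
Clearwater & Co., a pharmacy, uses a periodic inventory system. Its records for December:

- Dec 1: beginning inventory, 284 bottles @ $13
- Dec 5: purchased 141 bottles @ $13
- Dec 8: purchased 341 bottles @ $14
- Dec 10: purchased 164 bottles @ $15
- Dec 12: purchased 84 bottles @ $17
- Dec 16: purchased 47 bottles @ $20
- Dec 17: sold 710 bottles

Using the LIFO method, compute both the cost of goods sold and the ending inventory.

COGS = $10,564; ending inventory = $4,563

Dec 17, 710 sold [LIFO — newest first]: 47 @ $20 + 84 @ $17 + 164 @ $15 + 341 @ $14 + 74 @ $13 = $10,564
Ending inventory: 284 @ $13 + 67 @ $13 = $4,563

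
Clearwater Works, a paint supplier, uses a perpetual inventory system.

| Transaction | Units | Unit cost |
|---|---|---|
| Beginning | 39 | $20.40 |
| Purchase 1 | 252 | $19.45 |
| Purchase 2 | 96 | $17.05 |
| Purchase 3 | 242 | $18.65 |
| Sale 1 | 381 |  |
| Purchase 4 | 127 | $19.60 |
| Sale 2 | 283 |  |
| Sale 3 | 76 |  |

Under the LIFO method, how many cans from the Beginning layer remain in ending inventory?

16

Sale 1 (381) [LIFO — newest first]: 242 @ $18.65 + 96 @ $17.05 + 43 @ $19.45 = $6,986.45
Sale 2 (283) [LIFO — newest first]: 127 @ $19.60 + 156 @ $19.45 = $5,523.40
Sale 3 (76) [LIFO — newest first]: 53 @ $19.45 + 23 @ $20.40 = $1,500.05
Total COGS = $6,986.45 + $5,523.40 + $1,500.05 = $14,009.90
Ending inventory: 16 @ $20.40 = $326.40
Check: goods available $14,336.30 = COGS $14,009.90 + ending $326.40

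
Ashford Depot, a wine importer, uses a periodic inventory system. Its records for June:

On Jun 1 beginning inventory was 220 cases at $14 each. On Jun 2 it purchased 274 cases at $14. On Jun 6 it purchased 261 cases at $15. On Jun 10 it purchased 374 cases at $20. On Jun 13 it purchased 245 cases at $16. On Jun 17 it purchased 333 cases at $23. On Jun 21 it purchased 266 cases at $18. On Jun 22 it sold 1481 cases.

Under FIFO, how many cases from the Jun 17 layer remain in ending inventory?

Jun 22, 1481 sold [FIFO — oldest first]: 220 @ $14 + 274 @ $14 + 261 @ $15 + 374 @ $20 + 245 @ $16 + 107 @ $23 = $24,692
Ending inventory: 226 @ $23 + 266 @ $18 = $9,986

226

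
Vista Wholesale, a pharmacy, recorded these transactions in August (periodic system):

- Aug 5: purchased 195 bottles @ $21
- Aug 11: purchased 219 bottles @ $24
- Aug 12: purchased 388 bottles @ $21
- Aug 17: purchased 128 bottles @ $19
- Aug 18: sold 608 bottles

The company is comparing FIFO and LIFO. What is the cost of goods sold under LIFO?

COGS = $12,788

FIFO COGS: 195 @ $21 + 219 @ $24 + 194 @ $21 = $13,425
LIFO COGS: 128 @ $19 + 388 @ $21 + 92 @ $24 = $12,788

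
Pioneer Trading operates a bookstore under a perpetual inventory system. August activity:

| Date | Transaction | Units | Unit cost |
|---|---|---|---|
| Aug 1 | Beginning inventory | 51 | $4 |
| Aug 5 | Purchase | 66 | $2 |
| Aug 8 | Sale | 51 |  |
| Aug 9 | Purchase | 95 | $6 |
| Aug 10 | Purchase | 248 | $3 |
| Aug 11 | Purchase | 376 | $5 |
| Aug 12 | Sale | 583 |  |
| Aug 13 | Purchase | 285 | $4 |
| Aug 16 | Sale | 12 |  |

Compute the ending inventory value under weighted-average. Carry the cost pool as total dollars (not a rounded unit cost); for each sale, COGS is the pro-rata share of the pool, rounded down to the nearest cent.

Ending inventory = $1,961.13

After Aug 1: 51 on hand, pool $204.00 (≈ $4.0000 each)
After Aug 5: 117 on hand, pool $336.00 (≈ $2.8718 each)
Aug 8, sell 51: 51/117 × $336.00 → $146.46
After Aug 9: 161 on hand, pool $759.54 (≈ $4.7176 each)
After Aug 10: 409 on hand, pool $1,503.54 (≈ $3.6761 each)
After Aug 11: 785 on hand, pool $3,383.54 (≈ $4.3102 each)
Aug 12, sell 583: 583/785 × $3,383.54 → $2,512.87
After Aug 13: 487 on hand, pool $2,010.67 (≈ $4.1287 each)
Aug 16, sell 12: 12/487 × $2,010.67 → $49.54
Total COGS = $146.46 + $2,512.87 + $49.54 = $2,708.87
Ending inventory (cost pool remaining) = $1,961.13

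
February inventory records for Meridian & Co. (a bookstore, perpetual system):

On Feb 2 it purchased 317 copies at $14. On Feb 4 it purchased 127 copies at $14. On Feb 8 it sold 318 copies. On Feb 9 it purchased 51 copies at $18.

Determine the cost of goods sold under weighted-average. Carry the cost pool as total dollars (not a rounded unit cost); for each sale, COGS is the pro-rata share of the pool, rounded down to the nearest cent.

COGS = $4,452.00

After Feb 2: 317 on hand, pool $4,438.00 (≈ $14.0000 each)
After Feb 4: 444 on hand, pool $6,216.00 (≈ $14.0000 each)
Feb 8, sell 318: 318/444 × $6,216.00 → $4,452.00
After Feb 9: 177 on hand, pool $2,682.00 (≈ $15.1525 each)
Ending inventory (cost pool remaining) = $2,682.00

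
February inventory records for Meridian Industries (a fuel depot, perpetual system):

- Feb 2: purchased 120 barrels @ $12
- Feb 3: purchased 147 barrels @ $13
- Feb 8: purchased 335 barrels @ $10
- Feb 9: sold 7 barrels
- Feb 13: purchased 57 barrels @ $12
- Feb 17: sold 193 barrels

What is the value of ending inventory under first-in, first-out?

Ending inventory = $4,905

Feb 9, 7 sold [FIFO — oldest first]: 7 @ $12 = $84
Feb 17, 193 sold [FIFO — oldest first]: 113 @ $12 + 80 @ $13 = $2,396
Total COGS = $84 + $2,396 = $2,480
Ending inventory: 67 @ $13 + 335 @ $10 + 57 @ $12 = $4,905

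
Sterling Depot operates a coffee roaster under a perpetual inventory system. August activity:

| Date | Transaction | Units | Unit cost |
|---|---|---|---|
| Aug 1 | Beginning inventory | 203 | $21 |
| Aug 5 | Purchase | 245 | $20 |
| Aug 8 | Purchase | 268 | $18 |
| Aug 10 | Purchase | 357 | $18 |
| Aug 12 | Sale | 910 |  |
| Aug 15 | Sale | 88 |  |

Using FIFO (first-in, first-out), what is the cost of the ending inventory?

Aug 12, 910 sold [FIFO — oldest first]: 203 @ $21 + 245 @ $20 + 268 @ $18 + 194 @ $18 = $17,479
Aug 15, 88 sold [FIFO — oldest first]: 88 @ $18 = $1,584
Total COGS = $17,479 + $1,584 = $19,063
Ending inventory: 75 @ $18 = $1,350

Ending inventory = $1,350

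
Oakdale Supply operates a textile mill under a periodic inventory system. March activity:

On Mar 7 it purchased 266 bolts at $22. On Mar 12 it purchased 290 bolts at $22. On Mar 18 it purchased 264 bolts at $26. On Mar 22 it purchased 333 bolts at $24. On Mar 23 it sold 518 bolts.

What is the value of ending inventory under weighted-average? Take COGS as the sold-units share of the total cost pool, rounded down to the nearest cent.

Ending inventory = $14,918.37

Mar 23, sell 518: 518/1153 × $27,088.00 → $12,169.63
Ending inventory (cost pool remaining) = $14,918.37
Check: goods available $27,088.00 = COGS $12,169.63 + ending $14,918.37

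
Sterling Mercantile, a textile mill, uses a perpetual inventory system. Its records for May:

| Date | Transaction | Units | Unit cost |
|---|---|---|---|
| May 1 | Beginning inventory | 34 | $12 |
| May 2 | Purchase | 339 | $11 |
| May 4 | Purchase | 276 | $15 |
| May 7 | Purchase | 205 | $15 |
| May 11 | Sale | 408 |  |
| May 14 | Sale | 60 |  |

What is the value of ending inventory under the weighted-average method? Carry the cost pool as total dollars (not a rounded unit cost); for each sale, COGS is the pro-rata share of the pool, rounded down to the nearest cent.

After May 1: 34 on hand, pool $408.00 (≈ $12.0000 each)
After May 2: 373 on hand, pool $4,137.00 (≈ $11.0912 each)
After May 4: 649 on hand, pool $8,277.00 (≈ $12.7535 each)
After May 7: 854 on hand, pool $11,352.00 (≈ $13.2927 each)
May 11, sell 408: 408/854 × $11,352.00 → $5,423.43
May 14, sell 60: 60/446 × $5,928.57 → $797.56
Total COGS = $5,423.43 + $797.56 = $6,220.99
Ending inventory (cost pool remaining) = $5,131.01
Check: goods available $11,352.00 = COGS $6,220.99 + ending $5,131.01

Ending inventory = $5,131.01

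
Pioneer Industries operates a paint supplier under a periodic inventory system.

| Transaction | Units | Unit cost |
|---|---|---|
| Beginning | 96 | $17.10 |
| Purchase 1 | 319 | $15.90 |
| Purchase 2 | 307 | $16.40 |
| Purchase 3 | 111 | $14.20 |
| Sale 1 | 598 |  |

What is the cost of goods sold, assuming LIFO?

Sale 1 (598) [LIFO — newest first]: 111 @ $14.20 + 307 @ $16.40 + 180 @ $15.90 = $9,473.00
Ending inventory: 96 @ $17.10 + 139 @ $15.90 = $3,851.70
Check: goods available $13,324.70 = COGS $9,473.00 + ending $3,851.70

COGS = $9,473.00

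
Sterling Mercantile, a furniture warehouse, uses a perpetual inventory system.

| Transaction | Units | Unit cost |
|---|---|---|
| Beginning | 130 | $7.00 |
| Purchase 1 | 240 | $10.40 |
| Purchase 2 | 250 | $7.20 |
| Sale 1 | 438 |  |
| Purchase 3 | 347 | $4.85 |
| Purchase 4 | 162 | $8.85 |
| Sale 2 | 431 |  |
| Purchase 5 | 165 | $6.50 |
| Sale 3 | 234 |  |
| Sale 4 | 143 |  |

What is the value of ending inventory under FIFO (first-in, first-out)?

Sale 1 (438) [FIFO — oldest first]: 130 @ $7.00 + 240 @ $10.40 + 68 @ $7.20 = $3,895.60
Sale 2 (431) [FIFO — oldest first]: 182 @ $7.20 + 249 @ $4.85 = $2,518.05
Sale 3 (234) [FIFO — oldest first]: 98 @ $4.85 + 136 @ $8.85 = $1,678.90
Sale 4 (143) [FIFO — oldest first]: 26 @ $8.85 + 117 @ $6.50 = $990.60
Total COGS = $3,895.60 + $2,518.05 + $1,678.90 + $990.60 = $9,083.15
Ending inventory: 48 @ $6.50 = $312.00

Ending inventory = $312.00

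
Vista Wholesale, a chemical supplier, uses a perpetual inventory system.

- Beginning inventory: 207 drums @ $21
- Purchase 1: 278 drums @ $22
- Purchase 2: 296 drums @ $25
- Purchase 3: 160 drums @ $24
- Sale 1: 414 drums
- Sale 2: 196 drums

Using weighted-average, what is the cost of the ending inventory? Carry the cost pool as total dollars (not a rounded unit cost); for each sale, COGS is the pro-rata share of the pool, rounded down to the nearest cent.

After Beginning: 207 on hand, pool $4,347.00 (≈ $21.0000 each)
After Purchase 1: 485 on hand, pool $10,463.00 (≈ $21.5732 each)
After Purchase 2: 781 on hand, pool $17,863.00 (≈ $22.8720 each)
After Purchase 3: 941 on hand, pool $21,703.00 (≈ $23.0638 each)
Sale 1, sell 414: 414/941 × $21,703.00 → $9,548.39
Sale 2, sell 196: 196/527 × $12,154.61 → $4,520.50
Total COGS = $9,548.39 + $4,520.50 = $14,068.89
Ending inventory (cost pool remaining) = $7,634.11

Ending inventory = $7,634.11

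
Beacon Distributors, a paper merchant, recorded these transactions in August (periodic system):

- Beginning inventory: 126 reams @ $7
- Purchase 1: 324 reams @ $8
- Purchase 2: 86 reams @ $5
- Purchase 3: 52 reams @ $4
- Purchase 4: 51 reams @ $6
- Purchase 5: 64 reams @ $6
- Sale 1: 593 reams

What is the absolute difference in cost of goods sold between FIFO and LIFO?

$110

FIFO COGS: 126 @ $7 + 324 @ $8 + 86 @ $5 + 52 @ $4 + 5 @ $6 = $4,142
LIFO COGS: 64 @ $6 + 51 @ $6 + 52 @ $4 + 86 @ $5 + 324 @ $8 + 16 @ $7 = $4,032
Difference = |$4,142 − $4,032| = $110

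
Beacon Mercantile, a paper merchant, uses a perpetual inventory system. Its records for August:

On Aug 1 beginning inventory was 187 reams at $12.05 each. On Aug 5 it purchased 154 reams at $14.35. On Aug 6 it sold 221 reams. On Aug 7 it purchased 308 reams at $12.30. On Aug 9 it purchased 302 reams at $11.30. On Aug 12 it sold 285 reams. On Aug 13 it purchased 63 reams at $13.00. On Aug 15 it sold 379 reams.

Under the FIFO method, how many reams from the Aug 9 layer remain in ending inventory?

66

Aug 6, 221 sold [FIFO — oldest first]: 187 @ $12.05 + 34 @ $14.35 = $2,741.25
Aug 12, 285 sold [FIFO — oldest first]: 120 @ $14.35 + 165 @ $12.30 = $3,751.50
Aug 15, 379 sold [FIFO — oldest first]: 143 @ $12.30 + 236 @ $11.30 = $4,425.70
Total COGS = $2,741.25 + $3,751.50 + $4,425.70 = $10,918.45
Ending inventory: 66 @ $11.30 + 63 @ $13.00 = $1,564.80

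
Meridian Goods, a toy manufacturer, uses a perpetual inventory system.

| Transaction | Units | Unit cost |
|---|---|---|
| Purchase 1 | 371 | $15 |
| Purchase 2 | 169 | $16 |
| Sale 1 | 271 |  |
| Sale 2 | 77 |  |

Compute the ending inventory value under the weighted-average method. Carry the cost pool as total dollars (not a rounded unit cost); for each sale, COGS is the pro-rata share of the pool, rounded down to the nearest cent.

After Purchase 1: 371 on hand, pool $5,565.00 (≈ $15.0000 each)
After Purchase 2: 540 on hand, pool $8,269.00 (≈ $15.3130 each)
Sale 1, sell 271: 271/540 × $8,269.00 → $4,149.81
Sale 2, sell 77: 77/269 × $4,119.19 → $1,179.09
Total COGS = $4,149.81 + $1,179.09 = $5,328.90
Ending inventory (cost pool remaining) = $2,940.10

Ending inventory = $2,940.10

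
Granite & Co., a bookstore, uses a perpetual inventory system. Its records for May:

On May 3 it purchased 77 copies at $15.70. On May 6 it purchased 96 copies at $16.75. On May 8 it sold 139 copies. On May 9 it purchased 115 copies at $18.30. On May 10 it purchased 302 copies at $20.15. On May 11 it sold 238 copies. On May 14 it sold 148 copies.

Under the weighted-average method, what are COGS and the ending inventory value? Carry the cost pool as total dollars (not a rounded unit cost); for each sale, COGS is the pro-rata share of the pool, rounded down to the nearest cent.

COGS = $9,746.56; ending inventory = $1,260.14

After May 3: 77 on hand, pool $1,208.90 (≈ $15.7000 each)
After May 6: 173 on hand, pool $2,816.90 (≈ $16.2827 each)
May 8, sell 139: 139/173 × $2,816.90 → $2,263.28
After May 9: 149 on hand, pool $2,658.12 (≈ $17.8397 each)
After May 10: 451 on hand, pool $8,743.42 (≈ $19.3867 each)
May 11, sell 238: 238/451 × $8,743.42 → $4,614.04
May 14, sell 148: 148/213 × $4,129.38 → $2,869.24
Total COGS = $2,263.28 + $4,614.04 + $2,869.24 = $9,746.56
Ending inventory (cost pool remaining) = $1,260.14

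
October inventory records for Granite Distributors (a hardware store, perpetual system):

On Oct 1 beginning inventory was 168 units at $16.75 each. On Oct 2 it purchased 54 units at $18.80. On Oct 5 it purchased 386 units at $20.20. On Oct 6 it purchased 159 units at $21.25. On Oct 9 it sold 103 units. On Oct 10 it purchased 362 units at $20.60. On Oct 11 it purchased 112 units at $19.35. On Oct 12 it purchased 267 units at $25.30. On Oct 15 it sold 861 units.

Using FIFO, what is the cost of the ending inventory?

Ending inventory = $12,321.30

Oct 9, 103 sold [FIFO — oldest first]: 103 @ $16.75 = $1,725.25
Oct 15, 861 sold [FIFO — oldest first]: 65 @ $16.75 + 54 @ $18.80 + 386 @ $20.20 + 159 @ $21.25 + 197 @ $20.60 = $17,338.10
Total COGS = $1,725.25 + $17,338.10 = $19,063.35
Ending inventory: 165 @ $20.60 + 112 @ $19.35 + 267 @ $25.30 = $12,321.30
Check: goods available $31,384.65 = COGS $19,063.35 + ending $12,321.30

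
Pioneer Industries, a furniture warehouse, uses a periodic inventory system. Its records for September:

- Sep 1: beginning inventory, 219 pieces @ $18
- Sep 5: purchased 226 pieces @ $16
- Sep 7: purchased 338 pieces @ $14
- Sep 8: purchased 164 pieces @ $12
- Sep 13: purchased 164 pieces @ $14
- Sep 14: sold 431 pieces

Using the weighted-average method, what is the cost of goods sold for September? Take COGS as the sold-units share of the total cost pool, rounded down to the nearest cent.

COGS = $6,421.93

Sep 14, sell 431: 431/1111 × $16,554.00 → $6,421.93
Ending inventory (cost pool remaining) = $10,132.07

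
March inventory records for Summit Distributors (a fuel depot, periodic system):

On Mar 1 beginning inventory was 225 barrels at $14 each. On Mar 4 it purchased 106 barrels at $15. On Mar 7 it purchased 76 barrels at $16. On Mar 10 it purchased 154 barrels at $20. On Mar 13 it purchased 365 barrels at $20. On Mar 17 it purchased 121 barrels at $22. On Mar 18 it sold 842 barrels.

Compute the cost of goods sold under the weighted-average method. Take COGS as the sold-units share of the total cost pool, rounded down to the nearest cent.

Mar 18, sell 842: 842/1047 × $18,998.00 → $15,278.23
Ending inventory (cost pool remaining) = $3,719.77

COGS = $15,278.23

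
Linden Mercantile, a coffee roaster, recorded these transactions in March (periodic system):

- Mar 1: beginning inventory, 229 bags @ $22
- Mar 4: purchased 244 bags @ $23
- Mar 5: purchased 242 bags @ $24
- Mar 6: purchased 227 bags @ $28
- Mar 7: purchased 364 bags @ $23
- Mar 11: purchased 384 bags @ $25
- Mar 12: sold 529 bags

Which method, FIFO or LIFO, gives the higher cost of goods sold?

FIFO COGS: 229 @ $22 + 244 @ $23 + 56 @ $24 = $11,994
LIFO COGS: 384 @ $25 + 145 @ $23 = $12,935

LIFO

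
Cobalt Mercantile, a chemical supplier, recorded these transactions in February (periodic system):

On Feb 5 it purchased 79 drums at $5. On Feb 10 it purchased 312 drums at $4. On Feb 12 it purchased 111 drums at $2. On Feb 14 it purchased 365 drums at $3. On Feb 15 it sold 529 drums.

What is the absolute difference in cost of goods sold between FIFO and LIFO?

FIFO COGS: 79 @ $5 + 312 @ $4 + 111 @ $2 + 27 @ $3 = $1,946
LIFO COGS: 365 @ $3 + 111 @ $2 + 53 @ $4 = $1,529
Difference = |$1,946 − $1,529| = $417

$417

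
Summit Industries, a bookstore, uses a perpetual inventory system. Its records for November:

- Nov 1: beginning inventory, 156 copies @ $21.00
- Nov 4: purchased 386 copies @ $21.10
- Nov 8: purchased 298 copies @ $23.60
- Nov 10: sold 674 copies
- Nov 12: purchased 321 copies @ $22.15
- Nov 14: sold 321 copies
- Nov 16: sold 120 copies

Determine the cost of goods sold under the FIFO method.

Nov 10, 674 sold [FIFO — oldest first]: 156 @ $21.00 + 386 @ $21.10 + 132 @ $23.60 = $14,535.80
Nov 14, 321 sold [FIFO — oldest first]: 166 @ $23.60 + 155 @ $22.15 = $7,350.85
Nov 16, 120 sold [FIFO — oldest first]: 120 @ $22.15 = $2,658.00
Total COGS = $14,535.80 + $7,350.85 + $2,658.00 = $24,544.65
Ending inventory: 46 @ $22.15 = $1,018.90
Check: goods available $25,563.55 = COGS $24,544.65 + ending $1,018.90

COGS = $24,544.65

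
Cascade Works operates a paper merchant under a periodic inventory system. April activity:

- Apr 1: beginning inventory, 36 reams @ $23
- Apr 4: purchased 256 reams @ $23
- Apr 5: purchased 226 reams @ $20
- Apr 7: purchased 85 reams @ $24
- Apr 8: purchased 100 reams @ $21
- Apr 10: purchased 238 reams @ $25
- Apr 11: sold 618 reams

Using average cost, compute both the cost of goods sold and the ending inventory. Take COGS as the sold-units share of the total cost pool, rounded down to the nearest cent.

Apr 11, sell 618: 618/941 × $21,326.00 → $14,005.81
Ending inventory (cost pool remaining) = $7,320.19
Check: goods available $21,326.00 = COGS $14,005.81 + ending $7,320.19

COGS = $14,005.81; ending inventory = $7,320.19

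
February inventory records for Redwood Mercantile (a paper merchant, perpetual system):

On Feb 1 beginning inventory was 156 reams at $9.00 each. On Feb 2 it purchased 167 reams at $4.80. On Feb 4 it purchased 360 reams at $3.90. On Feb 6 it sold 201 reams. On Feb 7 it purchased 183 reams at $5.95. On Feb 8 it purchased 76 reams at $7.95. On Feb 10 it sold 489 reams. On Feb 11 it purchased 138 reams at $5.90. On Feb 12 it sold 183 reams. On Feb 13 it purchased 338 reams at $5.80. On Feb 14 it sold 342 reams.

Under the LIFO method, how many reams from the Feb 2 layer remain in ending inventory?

47

Feb 6, 201 sold [LIFO — newest first]: 201 @ $3.90 = $783.90
Feb 10, 489 sold [LIFO — newest first]: 76 @ $7.95 + 183 @ $5.95 + 159 @ $3.90 + 71 @ $4.80 = $2,653.95
Feb 12, 183 sold [LIFO — newest first]: 138 @ $5.90 + 45 @ $4.80 = $1,030.20
Feb 14, 342 sold [LIFO — newest first]: 338 @ $5.80 + 4 @ $4.80 = $1,979.60
Total COGS = $783.90 + $2,653.95 + $1,030.20 + $1,979.60 = $6,447.65
Ending inventory: 156 @ $9.00 + 47 @ $4.80 = $1,629.60
Check: goods available $8,077.25 = COGS $6,447.65 + ending $1,629.60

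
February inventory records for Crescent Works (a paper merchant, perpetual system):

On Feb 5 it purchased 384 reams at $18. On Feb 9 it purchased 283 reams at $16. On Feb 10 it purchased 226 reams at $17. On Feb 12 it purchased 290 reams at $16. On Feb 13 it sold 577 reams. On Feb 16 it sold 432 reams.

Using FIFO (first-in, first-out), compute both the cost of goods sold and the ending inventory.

Feb 13, 577 sold [FIFO — oldest first]: 384 @ $18 + 193 @ $16 = $10,000
Feb 16, 432 sold [FIFO — oldest first]: 90 @ $16 + 226 @ $17 + 116 @ $16 = $7,138
Total COGS = $10,000 + $7,138 = $17,138
Ending inventory: 174 @ $16 = $2,784

COGS = $17,138; ending inventory = $2,784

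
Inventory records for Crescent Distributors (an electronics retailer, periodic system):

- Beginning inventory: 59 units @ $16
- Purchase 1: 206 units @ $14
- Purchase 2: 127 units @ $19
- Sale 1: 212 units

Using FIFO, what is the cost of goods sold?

Sale 1 (212) [FIFO — oldest first]: 59 @ $16 + 153 @ $14 = $3,086
Ending inventory: 53 @ $14 + 127 @ $19 = $3,155

COGS = $3,086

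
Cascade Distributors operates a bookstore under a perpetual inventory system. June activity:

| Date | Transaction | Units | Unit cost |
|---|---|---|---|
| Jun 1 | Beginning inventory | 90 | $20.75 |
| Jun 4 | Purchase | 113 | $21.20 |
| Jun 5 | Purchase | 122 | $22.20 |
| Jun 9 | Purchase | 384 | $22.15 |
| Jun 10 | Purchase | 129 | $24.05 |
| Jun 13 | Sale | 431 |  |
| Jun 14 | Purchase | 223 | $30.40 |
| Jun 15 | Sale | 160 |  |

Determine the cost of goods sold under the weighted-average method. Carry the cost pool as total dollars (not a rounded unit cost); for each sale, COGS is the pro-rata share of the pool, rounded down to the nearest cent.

COGS = $13,569.27

After Jun 1: 90 on hand, pool $1,867.50 (≈ $20.7500 each)
After Jun 4: 203 on hand, pool $4,263.10 (≈ $21.0005 each)
After Jun 5: 325 on hand, pool $6,971.50 (≈ $21.4508 each)
After Jun 9: 709 on hand, pool $15,477.10 (≈ $21.8295 each)
After Jun 10: 838 on hand, pool $18,579.55 (≈ $22.1713 each)
Jun 13, sell 431: 431/838 × $18,579.55 → $9,555.83
After Jun 14: 630 on hand, pool $15,802.92 (≈ $25.0840 each)
Jun 15, sell 160: 160/630 × $15,802.92 → $4,013.44
Total COGS = $9,555.83 + $4,013.44 = $13,569.27
Ending inventory (cost pool remaining) = $11,789.48
Check: goods available $25,358.75 = COGS $13,569.27 + ending $11,789.48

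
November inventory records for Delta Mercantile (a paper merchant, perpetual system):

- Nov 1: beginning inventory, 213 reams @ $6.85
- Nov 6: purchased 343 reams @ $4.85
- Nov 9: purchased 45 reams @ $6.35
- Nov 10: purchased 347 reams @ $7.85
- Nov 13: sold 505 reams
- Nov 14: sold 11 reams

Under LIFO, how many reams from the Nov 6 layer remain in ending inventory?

Nov 13, 505 sold [LIFO — newest first]: 347 @ $7.85 + 45 @ $6.35 + 113 @ $4.85 = $3,557.75
Nov 14, 11 sold [LIFO — newest first]: 11 @ $4.85 = $53.35
Total COGS = $3,557.75 + $53.35 = $3,611.10
Ending inventory: 213 @ $6.85 + 219 @ $4.85 = $2,521.20

219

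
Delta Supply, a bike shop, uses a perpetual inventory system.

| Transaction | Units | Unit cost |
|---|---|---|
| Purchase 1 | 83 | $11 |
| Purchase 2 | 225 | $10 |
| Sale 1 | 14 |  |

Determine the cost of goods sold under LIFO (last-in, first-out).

Sale 1 (14) [LIFO — newest first]: 14 @ $10 = $140
Ending inventory: 83 @ $11 + 211 @ $10 = $3,023

COGS = $140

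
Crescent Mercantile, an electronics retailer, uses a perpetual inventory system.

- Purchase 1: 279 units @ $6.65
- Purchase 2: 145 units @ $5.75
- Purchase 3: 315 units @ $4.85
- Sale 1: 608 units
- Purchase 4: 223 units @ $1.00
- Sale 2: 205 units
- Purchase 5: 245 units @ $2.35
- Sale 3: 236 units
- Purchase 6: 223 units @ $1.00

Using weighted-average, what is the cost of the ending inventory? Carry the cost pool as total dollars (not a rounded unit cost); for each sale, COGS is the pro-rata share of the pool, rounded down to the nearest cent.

Ending inventory = $617.70

After Purchase 1: 279 on hand, pool $1,855.35 (≈ $6.6500 each)
After Purchase 2: 424 on hand, pool $2,689.10 (≈ $6.3422 each)
After Purchase 3: 739 on hand, pool $4,216.85 (≈ $5.7062 each)
Sale 1, sell 608: 608/739 × $4,216.85 → $3,469.34
After Purchase 4: 354 on hand, pool $970.51 (≈ $2.7416 each)
Sale 2, sell 205: 205/354 × $970.51 → $562.01
After Purchase 5: 394 on hand, pool $984.25 (≈ $2.4981 each)
Sale 3, sell 236: 236/394 × $984.25 → $589.55
After Purchase 6: 381 on hand, pool $617.70 (≈ $1.6213 each)
Total COGS = $3,469.34 + $562.01 + $589.55 = $4,620.90
Ending inventory (cost pool remaining) = $617.70
Check: goods available $5,238.60 = COGS $4,620.90 + ending $617.70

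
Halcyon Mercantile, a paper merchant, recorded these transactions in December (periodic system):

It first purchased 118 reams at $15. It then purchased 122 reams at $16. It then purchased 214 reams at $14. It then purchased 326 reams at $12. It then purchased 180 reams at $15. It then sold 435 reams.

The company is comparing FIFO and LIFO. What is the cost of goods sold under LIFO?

COGS = $5,760

FIFO COGS: 118 @ $15 + 122 @ $16 + 195 @ $14 = $6,452
LIFO COGS: 180 @ $15 + 255 @ $12 = $5,760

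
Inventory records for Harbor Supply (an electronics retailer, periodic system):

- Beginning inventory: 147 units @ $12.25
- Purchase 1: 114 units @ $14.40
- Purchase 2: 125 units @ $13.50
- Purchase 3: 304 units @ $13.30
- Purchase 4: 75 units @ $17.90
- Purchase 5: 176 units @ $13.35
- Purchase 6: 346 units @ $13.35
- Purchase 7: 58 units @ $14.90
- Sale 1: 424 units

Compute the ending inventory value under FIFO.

Sale 1 (424) [FIFO — oldest first]: 147 @ $12.25 + 114 @ $14.40 + 125 @ $13.50 + 38 @ $13.30 = $5,635.25
Ending inventory: 266 @ $13.30 + 75 @ $17.90 + 176 @ $13.35 + 346 @ $13.35 + 58 @ $14.90 = $12,713.20

Ending inventory = $12,713.20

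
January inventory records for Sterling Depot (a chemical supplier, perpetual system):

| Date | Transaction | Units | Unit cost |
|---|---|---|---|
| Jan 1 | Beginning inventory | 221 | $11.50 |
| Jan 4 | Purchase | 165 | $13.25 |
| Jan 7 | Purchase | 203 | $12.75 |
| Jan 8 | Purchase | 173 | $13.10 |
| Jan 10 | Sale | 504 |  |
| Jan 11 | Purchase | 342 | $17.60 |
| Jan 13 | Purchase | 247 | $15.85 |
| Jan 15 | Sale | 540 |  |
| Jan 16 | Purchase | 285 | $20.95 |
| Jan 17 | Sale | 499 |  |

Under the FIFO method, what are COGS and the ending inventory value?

COGS = $23,538.85; ending inventory = $1,948.35

Jan 10, 504 sold [FIFO — oldest first]: 221 @ $11.50 + 165 @ $13.25 + 118 @ $12.75 = $6,232.25
Jan 15, 540 sold [FIFO — oldest first]: 85 @ $12.75 + 173 @ $13.10 + 282 @ $17.60 = $8,313.25
Jan 17, 499 sold [FIFO — oldest first]: 60 @ $17.60 + 247 @ $15.85 + 192 @ $20.95 = $8,993.35
Total COGS = $6,232.25 + $8,313.25 + $8,993.35 = $23,538.85
Ending inventory: 93 @ $20.95 = $1,948.35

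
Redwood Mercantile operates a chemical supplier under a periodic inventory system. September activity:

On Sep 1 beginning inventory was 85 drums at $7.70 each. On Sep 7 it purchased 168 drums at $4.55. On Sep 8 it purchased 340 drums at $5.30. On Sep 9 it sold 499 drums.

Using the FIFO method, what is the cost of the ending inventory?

Ending inventory = $498.20

Sep 9, 499 sold [FIFO — oldest first]: 85 @ $7.70 + 168 @ $4.55 + 246 @ $5.30 = $2,722.70
Ending inventory: 94 @ $5.30 = $498.20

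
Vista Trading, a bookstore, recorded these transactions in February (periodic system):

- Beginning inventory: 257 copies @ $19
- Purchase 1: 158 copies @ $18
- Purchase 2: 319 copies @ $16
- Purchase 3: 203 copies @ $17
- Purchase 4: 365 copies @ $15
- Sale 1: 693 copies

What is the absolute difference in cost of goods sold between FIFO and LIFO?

FIFO COGS: 257 @ $19 + 158 @ $18 + 278 @ $16 = $12,175
LIFO COGS: 365 @ $15 + 203 @ $17 + 125 @ $16 = $10,926
Difference = |$12,175 − $10,926| = $1,249

$1,249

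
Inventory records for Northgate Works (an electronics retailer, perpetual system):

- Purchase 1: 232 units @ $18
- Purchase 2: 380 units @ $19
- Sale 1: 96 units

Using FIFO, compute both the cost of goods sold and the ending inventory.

COGS = $1,728; ending inventory = $9,668

Sale 1 (96) [FIFO — oldest first]: 96 @ $18 = $1,728
Ending inventory: 136 @ $18 + 380 @ $19 = $9,668
Check: goods available $11,396 = COGS $1,728 + ending $9,668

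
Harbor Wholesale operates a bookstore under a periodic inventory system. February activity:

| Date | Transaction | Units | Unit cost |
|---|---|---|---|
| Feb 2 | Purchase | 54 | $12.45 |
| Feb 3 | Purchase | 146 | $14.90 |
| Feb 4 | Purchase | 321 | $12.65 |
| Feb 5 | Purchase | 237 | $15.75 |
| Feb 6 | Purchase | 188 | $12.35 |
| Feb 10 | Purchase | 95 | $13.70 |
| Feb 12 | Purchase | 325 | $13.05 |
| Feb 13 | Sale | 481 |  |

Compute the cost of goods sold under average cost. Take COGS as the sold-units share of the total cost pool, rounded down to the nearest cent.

COGS = $6,516.26

Feb 13, sell 481: 481/1366 × $18,505.65 → $6,516.26
Ending inventory (cost pool remaining) = $11,989.39
Check: goods available $18,505.65 = COGS $6,516.26 + ending $11,989.39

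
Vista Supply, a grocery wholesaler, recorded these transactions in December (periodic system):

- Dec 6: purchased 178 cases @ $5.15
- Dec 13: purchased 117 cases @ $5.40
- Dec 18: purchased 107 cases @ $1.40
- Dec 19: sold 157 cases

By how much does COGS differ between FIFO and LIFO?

FIFO COGS: 157 @ $5.15 = $808.55
LIFO COGS: 107 @ $1.40 + 50 @ $5.40 = $419.80
Difference = |$808.55 − $419.80| = $388.75

$388.75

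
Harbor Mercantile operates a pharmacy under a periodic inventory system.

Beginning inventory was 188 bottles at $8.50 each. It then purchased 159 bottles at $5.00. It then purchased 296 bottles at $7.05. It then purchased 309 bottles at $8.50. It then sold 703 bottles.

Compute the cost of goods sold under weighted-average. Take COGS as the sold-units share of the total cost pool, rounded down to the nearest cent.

COGS = $5,247.61

Sale 1, sell 703: 703/952 × $7,106.30 → $5,247.61
Ending inventory (cost pool remaining) = $1,858.69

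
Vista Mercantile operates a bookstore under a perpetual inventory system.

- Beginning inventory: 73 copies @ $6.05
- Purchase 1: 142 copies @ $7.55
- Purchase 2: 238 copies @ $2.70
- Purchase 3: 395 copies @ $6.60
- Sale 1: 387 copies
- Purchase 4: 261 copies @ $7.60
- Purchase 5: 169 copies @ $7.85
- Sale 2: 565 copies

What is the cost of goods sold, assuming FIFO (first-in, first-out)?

COGS = $5,553.75

Sale 1 (387) [FIFO — oldest first]: 73 @ $6.05 + 142 @ $7.55 + 172 @ $2.70 = $1,978.15
Sale 2 (565) [FIFO — oldest first]: 66 @ $2.70 + 395 @ $6.60 + 104 @ $7.60 = $3,575.60
Total COGS = $1,978.15 + $3,575.60 = $5,553.75
Ending inventory: 157 @ $7.60 + 169 @ $7.85 = $2,519.85
Check: goods available $8,073.60 = COGS $5,553.75 + ending $2,519.85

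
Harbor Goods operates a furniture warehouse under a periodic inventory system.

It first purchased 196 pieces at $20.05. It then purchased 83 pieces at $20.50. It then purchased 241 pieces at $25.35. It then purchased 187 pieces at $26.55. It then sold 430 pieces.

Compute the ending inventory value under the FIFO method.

Sale 1 (430) [FIFO — oldest first]: 196 @ $20.05 + 83 @ $20.50 + 151 @ $25.35 = $9,459.15
Ending inventory: 90 @ $25.35 + 187 @ $26.55 = $7,246.35
Check: goods available $16,705.50 = COGS $9,459.15 + ending $7,246.35

Ending inventory = $7,246.35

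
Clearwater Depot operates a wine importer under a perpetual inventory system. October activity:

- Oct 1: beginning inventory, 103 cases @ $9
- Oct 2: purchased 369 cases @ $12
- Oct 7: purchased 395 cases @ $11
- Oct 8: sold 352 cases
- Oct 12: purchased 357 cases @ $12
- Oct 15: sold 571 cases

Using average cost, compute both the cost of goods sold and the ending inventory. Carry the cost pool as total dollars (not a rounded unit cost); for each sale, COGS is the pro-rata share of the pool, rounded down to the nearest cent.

After Oct 1: 103 on hand, pool $927.00 (≈ $9.0000 each)
After Oct 2: 472 on hand, pool $5,355.00 (≈ $11.3453 each)
After Oct 7: 867 on hand, pool $9,700.00 (≈ $11.1880 each)
Oct 8, sell 352: 352/867 × $9,700.00 → $3,938.17
After Oct 12: 872 on hand, pool $10,045.83 (≈ $11.5204 each)
Oct 15, sell 571: 571/872 × $10,045.83 → $6,578.17
Total COGS = $3,938.17 + $6,578.17 = $10,516.34
Ending inventory (cost pool remaining) = $3,467.66
Check: goods available $13,984.00 = COGS $10,516.34 + ending $3,467.66

COGS = $10,516.34; ending inventory = $3,467.66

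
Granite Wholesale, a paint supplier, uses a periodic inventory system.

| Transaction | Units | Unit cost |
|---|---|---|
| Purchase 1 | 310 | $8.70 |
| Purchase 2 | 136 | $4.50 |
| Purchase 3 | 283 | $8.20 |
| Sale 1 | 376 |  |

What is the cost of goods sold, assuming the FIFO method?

Sale 1 (376) [FIFO — oldest first]: 310 @ $8.70 + 66 @ $4.50 = $2,994.00
Ending inventory: 70 @ $4.50 + 283 @ $8.20 = $2,635.60
Check: goods available $5,629.60 = COGS $2,994.00 + ending $2,635.60

COGS = $2,994.00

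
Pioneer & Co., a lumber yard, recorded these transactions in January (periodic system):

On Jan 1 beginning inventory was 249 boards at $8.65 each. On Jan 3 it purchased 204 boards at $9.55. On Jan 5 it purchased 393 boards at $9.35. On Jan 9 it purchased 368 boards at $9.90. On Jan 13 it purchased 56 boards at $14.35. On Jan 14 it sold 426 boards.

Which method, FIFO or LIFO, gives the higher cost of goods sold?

FIFO COGS: 249 @ $8.65 + 177 @ $9.55 = $3,844.20
LIFO COGS: 56 @ $14.35 + 368 @ $9.90 + 2 @ $9.35 = $4,465.50

LIFO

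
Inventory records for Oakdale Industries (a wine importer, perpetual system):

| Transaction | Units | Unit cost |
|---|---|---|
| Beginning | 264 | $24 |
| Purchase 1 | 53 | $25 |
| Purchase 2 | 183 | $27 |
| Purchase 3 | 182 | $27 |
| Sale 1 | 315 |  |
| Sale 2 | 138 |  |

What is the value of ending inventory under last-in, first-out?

Sale 1 (315) [LIFO — newest first]: 182 @ $27 + 133 @ $27 = $8,505
Sale 2 (138) [LIFO — newest first]: 50 @ $27 + 53 @ $25 + 35 @ $24 = $3,515
Total COGS = $8,505 + $3,515 = $12,020
Ending inventory: 229 @ $24 = $5,496

Ending inventory = $5,496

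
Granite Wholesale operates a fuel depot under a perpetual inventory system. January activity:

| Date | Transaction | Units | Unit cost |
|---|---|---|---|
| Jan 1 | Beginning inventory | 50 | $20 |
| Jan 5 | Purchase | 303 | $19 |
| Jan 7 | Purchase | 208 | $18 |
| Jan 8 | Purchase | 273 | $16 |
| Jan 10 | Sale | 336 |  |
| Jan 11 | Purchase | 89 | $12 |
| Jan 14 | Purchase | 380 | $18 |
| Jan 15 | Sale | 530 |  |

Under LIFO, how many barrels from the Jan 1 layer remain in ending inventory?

50

Jan 10, 336 sold [LIFO — newest first]: 273 @ $16 + 63 @ $18 = $5,502
Jan 15, 530 sold [LIFO — newest first]: 380 @ $18 + 89 @ $12 + 61 @ $18 = $9,006
Total COGS = $5,502 + $9,006 = $14,508
Ending inventory: 50 @ $20 + 303 @ $19 + 84 @ $18 = $8,269
Check: goods available $22,777 = COGS $14,508 + ending $8,269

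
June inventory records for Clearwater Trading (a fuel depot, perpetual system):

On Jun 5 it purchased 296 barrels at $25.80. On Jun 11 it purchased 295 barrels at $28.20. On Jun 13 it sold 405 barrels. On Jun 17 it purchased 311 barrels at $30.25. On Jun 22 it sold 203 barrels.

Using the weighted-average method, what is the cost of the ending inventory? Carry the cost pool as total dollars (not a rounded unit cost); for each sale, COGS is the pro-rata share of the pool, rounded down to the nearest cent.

After Jun 5: 296 on hand, pool $7,636.80 (≈ $25.8000 each)
After Jun 11: 591 on hand, pool $15,955.80 (≈ $26.9980 each)
Jun 13, sell 405: 405/591 × $15,955.80 → $10,934.17
After Jun 17: 497 on hand, pool $14,429.38 (≈ $29.0330 each)
Jun 22, sell 203: 203/497 × $14,429.38 → $5,893.69
Total COGS = $10,934.17 + $5,893.69 = $16,827.86
Ending inventory (cost pool remaining) = $8,535.69
Check: goods available $25,363.55 = COGS $16,827.86 + ending $8,535.69

Ending inventory = $8,535.69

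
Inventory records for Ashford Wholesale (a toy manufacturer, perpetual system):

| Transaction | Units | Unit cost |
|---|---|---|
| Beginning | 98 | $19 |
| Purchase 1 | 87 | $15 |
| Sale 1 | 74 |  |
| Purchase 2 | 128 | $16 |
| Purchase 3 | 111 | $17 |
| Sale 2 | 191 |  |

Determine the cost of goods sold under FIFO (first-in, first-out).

Sale 1 (74) [FIFO — oldest first]: 74 @ $19 = $1,406
Sale 2 (191) [FIFO — oldest first]: 24 @ $19 + 87 @ $15 + 80 @ $16 = $3,041
Total COGS = $1,406 + $3,041 = $4,447
Ending inventory: 48 @ $16 + 111 @ $17 = $2,655

COGS = $4,447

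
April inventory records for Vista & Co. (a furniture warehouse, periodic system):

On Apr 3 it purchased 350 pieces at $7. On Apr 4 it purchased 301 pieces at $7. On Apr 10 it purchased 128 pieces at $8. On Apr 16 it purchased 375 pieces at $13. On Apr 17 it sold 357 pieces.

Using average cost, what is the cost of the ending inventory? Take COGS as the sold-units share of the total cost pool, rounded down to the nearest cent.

Apr 17, sell 357: 357/1154 × $10,456.00 → $3,234.65
Ending inventory (cost pool remaining) = $7,221.35

Ending inventory = $7,221.35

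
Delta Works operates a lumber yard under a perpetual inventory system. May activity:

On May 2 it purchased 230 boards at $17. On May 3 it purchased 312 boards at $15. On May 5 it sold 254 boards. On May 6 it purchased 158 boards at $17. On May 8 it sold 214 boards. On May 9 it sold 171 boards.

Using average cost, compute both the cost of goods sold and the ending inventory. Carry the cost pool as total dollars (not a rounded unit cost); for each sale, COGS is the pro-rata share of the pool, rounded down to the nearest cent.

After May 2: 230 on hand, pool $3,910.00 (≈ $17.0000 each)
After May 3: 542 on hand, pool $8,590.00 (≈ $15.8487 each)
May 5, sell 254: 254/542 × $8,590.00 → $4,025.57
After May 6: 446 on hand, pool $7,250.43 (≈ $16.2566 each)
May 8, sell 214: 214/446 × $7,250.43 → $3,478.90
May 9, sell 171: 171/232 × $3,771.53 → $2,779.87
Total COGS = $4,025.57 + $3,478.90 + $2,779.87 = $10,284.34
Ending inventory (cost pool remaining) = $991.66
Check: goods available $11,276.00 = COGS $10,284.34 + ending $991.66

COGS = $10,284.34; ending inventory = $991.66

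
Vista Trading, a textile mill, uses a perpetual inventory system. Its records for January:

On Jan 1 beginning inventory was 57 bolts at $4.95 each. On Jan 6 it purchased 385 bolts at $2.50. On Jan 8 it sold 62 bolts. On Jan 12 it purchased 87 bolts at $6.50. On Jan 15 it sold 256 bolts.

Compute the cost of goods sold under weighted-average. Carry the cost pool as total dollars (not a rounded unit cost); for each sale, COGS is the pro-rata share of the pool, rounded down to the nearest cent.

After Jan 1: 57 on hand, pool $282.15 (≈ $4.9500 each)
After Jan 6: 442 on hand, pool $1,244.65 (≈ $2.8160 each)
Jan 8, sell 62: 62/442 × $1,244.65 → $174.58
After Jan 12: 467 on hand, pool $1,635.57 (≈ $3.5023 each)
Jan 15, sell 256: 256/467 × $1,635.57 → $896.58
Total COGS = $174.58 + $896.58 = $1,071.16
Ending inventory (cost pool remaining) = $738.99

COGS = $1,071.16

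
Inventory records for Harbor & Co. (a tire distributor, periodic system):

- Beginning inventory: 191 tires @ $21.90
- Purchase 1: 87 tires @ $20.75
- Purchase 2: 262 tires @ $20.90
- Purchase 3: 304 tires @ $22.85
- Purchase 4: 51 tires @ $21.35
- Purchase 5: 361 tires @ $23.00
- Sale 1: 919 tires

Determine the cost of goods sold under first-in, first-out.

COGS = $20,051.20

Sale 1 (919) [FIFO — oldest first]: 191 @ $21.90 + 87 @ $20.75 + 262 @ $20.90 + 304 @ $22.85 + 51 @ $21.35 + 24 @ $23.00 = $20,051.20
Ending inventory: 337 @ $23.00 = $7,751.00
Check: goods available $27,802.20 = COGS $20,051.20 + ending $7,751.00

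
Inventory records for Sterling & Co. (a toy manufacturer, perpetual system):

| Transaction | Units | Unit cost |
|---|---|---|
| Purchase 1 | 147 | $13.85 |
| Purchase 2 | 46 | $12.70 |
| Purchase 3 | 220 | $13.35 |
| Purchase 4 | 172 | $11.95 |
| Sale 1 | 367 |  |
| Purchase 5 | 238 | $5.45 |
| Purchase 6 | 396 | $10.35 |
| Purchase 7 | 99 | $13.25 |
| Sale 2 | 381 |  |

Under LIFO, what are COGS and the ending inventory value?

Sale 1 (367) [LIFO — newest first]: 172 @ $11.95 + 195 @ $13.35 = $4,658.65
Sale 2 (381) [LIFO — newest first]: 99 @ $13.25 + 282 @ $10.35 = $4,230.45
Total COGS = $4,658.65 + $4,230.45 = $8,889.10
Ending inventory: 147 @ $13.85 + 46 @ $12.70 + 25 @ $13.35 + 238 @ $5.45 + 114 @ $10.35 = $5,430.90
Check: goods available $14,320.00 = COGS $8,889.10 + ending $5,430.90

COGS = $8,889.10; ending inventory = $5,430.90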